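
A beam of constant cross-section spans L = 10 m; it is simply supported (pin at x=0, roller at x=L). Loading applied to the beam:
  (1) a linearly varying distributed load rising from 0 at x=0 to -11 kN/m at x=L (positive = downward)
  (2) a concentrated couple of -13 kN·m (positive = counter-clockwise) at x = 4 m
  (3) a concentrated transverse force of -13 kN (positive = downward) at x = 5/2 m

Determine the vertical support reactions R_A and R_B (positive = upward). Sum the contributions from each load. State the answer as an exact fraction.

Load 1 — triangular load w₀=-11 kN/m (0→w₀ over full span):
  R_A = w₀L/6 = (-11)·10/6 = -55/3 kN
  R_B = w₀L/3 = (-11)·10/3 = -110/3 kN
Load 2 — applied couple M₀=-13 kN·m at a=4 m (b=L-a=6):
  R_A = M₀/L = (-13)/10 = -13/10 kN
  R_B = -M₀/L = -(-13)/10 = 13/10 kN
Load 3 — point force P=-13 kN at a=5/2 m (b=L-a=15/2):
  R_A = Pb/L = (-13)·(15/2)/10 = -39/4 kN
  R_B = Pa/L = (-13)·(5/2)/10 = -13/4 kN
Superposition: R_A = -1763/60 kN, R_B = -2317/60 kN

R_A = -1763/60 kN, R_B = -2317/60 kN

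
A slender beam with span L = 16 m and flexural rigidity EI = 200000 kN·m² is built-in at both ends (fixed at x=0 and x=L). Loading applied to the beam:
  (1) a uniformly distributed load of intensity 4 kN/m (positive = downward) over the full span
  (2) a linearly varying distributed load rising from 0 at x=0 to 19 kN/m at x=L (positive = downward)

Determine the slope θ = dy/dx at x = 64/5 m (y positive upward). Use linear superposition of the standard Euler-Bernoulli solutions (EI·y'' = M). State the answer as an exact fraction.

Load 1 — uniform load w=4 kN/m over full span:
  θ_1 = -wx(L-x)(L-2x)/(12EI) = -4·(64/5)·(16-(64/5))·(16-2·(64/5))/(12·200000) = 256/390625 rad
Load 2 — triangular load w₀=19 kN/m (0→w₀ over full span):
  θ_2 = -w₀(2x(L-x)(L-2x)(x+2L)+x²(L-x)²)/(120LEI) = -19·(2·(64/5)·(16-(64/5))·(16-2·(64/5))·((64/5)+2·16)+(64/5)²·(16-(64/5))²)/(120·16·200000) = 9728/5859375 rad
Superposition: θ = Σ θ_i = 13568/5859375 rad ≈ 0.002316 rad

θ(64/5) = 13568/5859375 rad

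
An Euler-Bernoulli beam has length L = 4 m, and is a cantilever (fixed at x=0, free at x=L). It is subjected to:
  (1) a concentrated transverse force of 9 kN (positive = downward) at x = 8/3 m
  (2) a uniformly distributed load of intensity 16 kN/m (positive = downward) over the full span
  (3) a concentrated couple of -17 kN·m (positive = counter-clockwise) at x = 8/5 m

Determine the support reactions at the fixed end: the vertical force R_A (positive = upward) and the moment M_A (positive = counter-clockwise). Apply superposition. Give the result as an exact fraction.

Load 1 — point force P=9 kN at a=8/3 m (b=L-a=4/3):
  R_A = P = 9 kN
  M_A = Pa = 9·(8/3) = 24 kN·m
Load 2 — uniform load w=16 kN/m over full span:
  R_A = wL = 16·4 = 64 kN
  M_A = wL²/2 = 16·4²/2 = 128 kN·m
Load 3 — applied couple M₀=-17 kN·m at a=8/5 m (b=L-a=12/5):
  R_A = 0 kN
  M_A = -M₀ = -(-17) = 17 kN·m
Superposition: R_A = 73 kN, M_A = 169 kN·m

R_A = 73 kN, M_A = 169 kN·m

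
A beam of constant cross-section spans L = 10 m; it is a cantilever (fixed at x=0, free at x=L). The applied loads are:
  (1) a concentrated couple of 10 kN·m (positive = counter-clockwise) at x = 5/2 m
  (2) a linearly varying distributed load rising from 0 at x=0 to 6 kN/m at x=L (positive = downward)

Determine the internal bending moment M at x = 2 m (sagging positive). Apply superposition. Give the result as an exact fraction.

Load 1 — applied couple M₀=10 kN·m at a=5/2 m (b=L-a=15/2):
  M_1 = M₀  [x≤a] = 10 = 10 kN·m
Load 2 — triangular load w₀=6 kN/m (0→w₀ over full span):
  M_2 = w₀Lx/2 - w₀L²/3 - w₀x³/(6L) = 6·10·2/2 - 6·10²/3 - 6·2³/(6·10) = -704/5 kN·m
Superposition: M = Σ M_i = -654/5 kN·m ≈ -130.800000 kN·m

M(2) = -654/5 kN·m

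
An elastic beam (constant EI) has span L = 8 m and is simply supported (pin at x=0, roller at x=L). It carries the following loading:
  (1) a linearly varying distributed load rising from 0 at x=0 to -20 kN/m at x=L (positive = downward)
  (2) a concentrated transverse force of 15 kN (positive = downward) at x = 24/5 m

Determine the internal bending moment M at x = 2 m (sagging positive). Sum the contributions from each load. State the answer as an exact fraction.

M(2) = -38 kN·m

Load 1 — triangular load w₀=-20 kN/m (0→w₀ over full span):
  M_1 = w₀Lx/6 - w₀x³/(6L) = (-20)·8·2/6 - (-20)·2³/(6·8) = -50 kN·m
Load 2 — point force P=15 kN at a=24/5 m (b=L-a=16/5):
  M_2 = Pbx/L  [x≤a] = 15·(16/5)·2/8 = 12 kN·m
Superposition: M = Σ M_i = -38 kN·m ≈ -38.000000 kN·m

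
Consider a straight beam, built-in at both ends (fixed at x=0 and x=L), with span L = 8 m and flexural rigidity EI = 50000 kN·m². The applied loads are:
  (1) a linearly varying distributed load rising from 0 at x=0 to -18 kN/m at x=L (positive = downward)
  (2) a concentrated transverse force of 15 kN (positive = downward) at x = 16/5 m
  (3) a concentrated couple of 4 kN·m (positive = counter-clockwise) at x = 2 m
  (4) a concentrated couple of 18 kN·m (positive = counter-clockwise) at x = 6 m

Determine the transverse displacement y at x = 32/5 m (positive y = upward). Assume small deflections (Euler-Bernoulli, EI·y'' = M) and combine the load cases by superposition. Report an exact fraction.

y(32/5) = 109637/195312500 m

Load 1 — triangular load w₀=-18 kN/m (0→w₀ over full span):
  y_1 = -w₀x²(L-x)²(x+2L)/(120LEI) = -(-18)·(32/5)²·(8-(32/5))²·((32/5)+2·8)/(120·8·50000) = 43008/48828125 m
Load 2 — point force P=15 kN at a=16/5 m (b=L-a=24/5):
  y_2 = -Pa²(L-x)²(3bL-(3b+a)(L-x))/(6L³EI)  [x>a] = -15·(16/5)²·(8-(32/5))²·(3·(24/5)·8-(3·(24/5)+(16/5))·(8-(32/5)))/(6·8³·50000) = -2176/9765625 m
Load 3 — applied couple M₀=4 kN·m at a=2 m (b=L-a=6):
  y_3 = (R_Ax³/6 - M_Ax²/2 - M₀(x-a)²/2)/EI  [x>a] with R_A=9/16, M_A=-3/4 = ((9/16)·(32/5)³/6 - (-3/4)·(32/5)²/2 - 4·((32/5)-2)²/2)/50000 = 19/781250 m
Load 4 — applied couple M₀=18 kN·m at a=6 m (b=L-a=2):
  y_4 = (R_Ax³/6 - M_Ax²/2 - M₀(x-a)²/2)/EI  [x>a] with R_A=81/32, M_A=45/8 = ((81/32)·(32/5)³/6 - (45/8)·(32/5)²/2 - 18·((32/5)-6)²/2)/50000 = -189/1562500 m
Superposition: y = Σ y_i = 109637/195312500 m ≈ 0.000561 m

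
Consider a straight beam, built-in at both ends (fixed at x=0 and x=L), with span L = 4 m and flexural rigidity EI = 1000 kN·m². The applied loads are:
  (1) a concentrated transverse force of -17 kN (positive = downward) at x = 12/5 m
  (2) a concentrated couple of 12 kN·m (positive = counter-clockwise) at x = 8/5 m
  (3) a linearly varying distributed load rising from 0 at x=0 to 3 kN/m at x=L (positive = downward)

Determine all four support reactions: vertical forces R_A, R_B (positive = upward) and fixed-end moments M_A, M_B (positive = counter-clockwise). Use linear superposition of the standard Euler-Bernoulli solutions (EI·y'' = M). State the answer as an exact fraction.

Load 1 — point force P=-17 kN at a=12/5 m (b=L-a=8/5):
  R_A = Pb²(3a+b)/L³ = (-17)·(8/5)²·(3·(12/5)+(8/5))/4³ = -748/125 kN
  M_A = Pab²/L² = (-17)·(12/5)·(8/5)²/4² = -816/125 kN·m
  R_B = Pa²(a+3b)/L³ = (-17)·(12/5)²·((12/5)+3·(8/5))/4³ = -1377/125 kN
  M_B = -Pa²b/L² = -(-17)·(12/5)²·(8/5)/4² = 1224/125 kN·m
Load 2 — applied couple M₀=12 kN·m at a=8/5 m (b=L-a=12/5):
  R_A = 6M₀ab/L³ = 6·12·(8/5)·(12/5)/4³ = 108/25 kN
  M_A = M₀b(2a-b)/L² = 12·(12/5)·(2·(8/5)-(12/5))/4² = 36/25 kN·m
  R_B = -6M₀ab/L³ = -6·12·(8/5)·(12/5)/4³ = -108/25 kN
  M_B = M₀a(2b-a)/L² = 12·(8/5)·(2·(12/5)-(8/5))/4² = 96/25 kN·m
Load 3 — triangular load w₀=3 kN/m (0→w₀ over full span):
  R_A = 3w₀L/20 = 3·3·4/20 = 9/5 kN
  M_A = w₀L²/30 = 3·4²/30 = 8/5 kN·m
  R_B = 7w₀L/20 = 7·3·4/20 = 21/5 kN
  M_B = -w₀L²/20 = -3·4²/20 = -12/5 kN·m
Superposition: R_A = 17/125 kN, M_A = -436/125 kN·m, R_B = -1392/125 kN, M_B = 1404/125 kN·m

R_A = 17/125 kN, M_A = -436/125 kN·m, R_B = -1392/125 kN, M_B = 1404/125 kN·m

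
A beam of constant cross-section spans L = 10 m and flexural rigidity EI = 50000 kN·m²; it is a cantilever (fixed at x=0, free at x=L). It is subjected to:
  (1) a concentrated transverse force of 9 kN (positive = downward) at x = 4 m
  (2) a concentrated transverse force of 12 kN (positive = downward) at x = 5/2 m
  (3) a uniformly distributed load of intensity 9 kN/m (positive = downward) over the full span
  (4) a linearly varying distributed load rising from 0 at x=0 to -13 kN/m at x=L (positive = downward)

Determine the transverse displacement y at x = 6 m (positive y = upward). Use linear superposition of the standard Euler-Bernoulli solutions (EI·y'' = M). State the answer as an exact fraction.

Load 1 — point force P=9 kN at a=4 m (b=L-a=6):
  y_1 = -Pa²(3x-a)/(6EI)  [x>a] = -9·4²·(3·6-4)/(6·50000) = -21/3125 m
Load 2 — point force P=12 kN at a=5/2 m (b=L-a=15/2):
  y_2 = -Pa²(3x-a)/(6EI)  [x>a] = -12·(5/2)²·(3·6-(5/2))/(6·50000) = -31/8000 m
Load 3 — uniform load w=9 kN/m over full span:
  y_3 = -wx²(x²-4Lx+6L²)/(24EI) = -9·6²·(6²-4·10·6+6·10²)/(24·50000) = -2673/25000 m
Load 4 — triangular load w₀=-13 kN/m (0→w₀ over full span):
  y_4 = (w₀Lx³/12-w₀L²x²/6-w₀x⁵/(120L))/EI = ((-13)·10·6³/12-(-13)·10²·6²/6-(-13)·6⁵/(120·10))/50000 = 69303/625000 m
Superposition: y = Σ y_i = -33151/5000000 m ≈ -0.006630 m

y(6) = -33151/5000000 m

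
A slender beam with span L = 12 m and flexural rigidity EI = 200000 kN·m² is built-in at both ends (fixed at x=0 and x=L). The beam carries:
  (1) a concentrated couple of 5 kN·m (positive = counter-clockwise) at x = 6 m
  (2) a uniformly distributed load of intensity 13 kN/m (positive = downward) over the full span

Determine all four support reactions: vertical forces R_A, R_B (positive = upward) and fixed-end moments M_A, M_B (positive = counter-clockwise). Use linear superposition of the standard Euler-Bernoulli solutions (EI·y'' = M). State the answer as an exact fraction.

R_A = 629/8 kN, M_A = 629/4 kN·m, R_B = 619/8 kN, M_B = -619/4 kN·m

Load 1 — applied couple M₀=5 kN·m at a=6 m (b=L-a=6):
  R_A = 6M₀ab/L³ = 6·5·6·6/12³ = 5/8 kN
  M_A = M₀b(2a-b)/L² = 5·6·(2·6-6)/12² = 5/4 kN·m
  R_B = -6M₀ab/L³ = -6·5·6·6/12³ = -5/8 kN
  M_B = M₀a(2b-a)/L² = 5·6·(2·6-6)/12² = 5/4 kN·m
Load 2 — uniform load w=13 kN/m over full span:
  R_A = wL/2 = 13·12/2 = 78 kN
  M_A = wL²/12 = 13·12²/12 = 156 kN·m
  R_B = wL/2 = 13·12/2 = 78 kN
  M_B = -wL²/12 = -13·12²/12 = -156 kN·m
Superposition: R_A = 629/8 kN, M_A = 629/4 kN·m, R_B = 619/8 kN, M_B = -619/4 kN·m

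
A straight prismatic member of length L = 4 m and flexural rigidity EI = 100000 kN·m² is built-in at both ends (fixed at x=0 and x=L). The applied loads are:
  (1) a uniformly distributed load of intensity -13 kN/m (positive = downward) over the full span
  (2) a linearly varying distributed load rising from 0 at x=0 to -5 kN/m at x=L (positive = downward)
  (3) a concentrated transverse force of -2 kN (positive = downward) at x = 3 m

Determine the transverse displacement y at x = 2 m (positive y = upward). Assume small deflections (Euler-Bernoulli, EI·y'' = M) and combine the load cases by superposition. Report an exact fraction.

y(2) = 1/9375 m

Load 1 — uniform load w=-13 kN/m over full span:
  y_1 = -wx²(L-x)²/(24EI) = -(-13)·2²·(4-2)²/(24·100000) = 13/150000 m
Load 2 — triangular load w₀=-5 kN/m (0→w₀ over full span):
  y_2 = -w₀x²(L-x)²(x+2L)/(120LEI) = -(-5)·2²·(4-2)²·(2+2·4)/(120·4·100000) = 1/60000 m
Load 3 — point force P=-2 kN at a=3 m (b=L-a=1):
  y_3 = -Pb²x²(3aL-(3a+b)x)/(6L³EI)  [x≤a] = -(-2)·1²·2²·(3·3·4-(3·3+1)·2)/(6·4³·100000) = 1/300000 m
Superposition: y = Σ y_i = 1/9375 m ≈ 0.000107 m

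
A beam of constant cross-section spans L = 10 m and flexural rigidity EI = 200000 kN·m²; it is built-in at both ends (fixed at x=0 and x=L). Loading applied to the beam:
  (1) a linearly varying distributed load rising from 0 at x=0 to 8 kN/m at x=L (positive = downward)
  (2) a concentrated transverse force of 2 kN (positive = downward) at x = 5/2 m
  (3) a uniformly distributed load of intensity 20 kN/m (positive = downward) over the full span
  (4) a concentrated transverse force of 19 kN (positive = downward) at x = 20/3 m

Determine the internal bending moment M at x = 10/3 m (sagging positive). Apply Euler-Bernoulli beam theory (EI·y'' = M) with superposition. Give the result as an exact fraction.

M(10/3) = 29135/432 kN·m

Load 1 — triangular load w₀=8 kN/m (0→w₀ over full span):
  M_1 = 3w₀Lx/20 - w₀L²/30 - w₀x³/(6L) = 3·8·10·(10/3)/20 - 8·10²/30 - 8·(10/3)³/(6·10) = 680/81 kN·m
Load 2 — point force P=2 kN at a=5/2 m (b=L-a=15/2):
  M_2 = Pa²(a+3b)(L-x)/L³ - Pa²b/L²  [x>a] = 2·(5/2)²·((5/2)+3·(15/2))·(10-(10/3))/10³ - 2·(5/2)²·(15/2)/10² = 55/48 kN·m
Load 3 — uniform load w=20 kN/m over full span:
  M_3 = wLx/2 - wL²/12 - wx²/2 = 20·10·(10/3)/2 - 20·10²/12 - 20·(10/3)²/2 = 500/9 kN·m
Load 4 — point force P=19 kN at a=20/3 m (b=L-a=10/3):
  M_4 = Pb²(3a+b)x/L³ - Pab²/L²  [x≤a] = 19·(10/3)²·(3·(20/3)+(10/3))·(10/3)/10³ - 19·(20/3)·(10/3)²/10² = 190/81 kN·m
Superposition: M = Σ M_i = 29135/432 kN·m ≈ 67.442130 kN·m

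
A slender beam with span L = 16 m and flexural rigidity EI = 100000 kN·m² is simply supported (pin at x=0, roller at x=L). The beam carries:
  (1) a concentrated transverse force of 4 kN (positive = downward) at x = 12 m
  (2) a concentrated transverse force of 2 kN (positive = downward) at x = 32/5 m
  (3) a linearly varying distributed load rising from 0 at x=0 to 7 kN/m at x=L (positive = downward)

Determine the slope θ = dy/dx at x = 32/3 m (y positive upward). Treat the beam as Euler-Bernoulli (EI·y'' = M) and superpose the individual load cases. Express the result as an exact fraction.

θ(32/3) = 1148989/379687500 rad

Load 1 — point force P=4 kN at a=12 m (b=L-a=4):
  θ_1 = -Pb(L²-b²-3x²)/(6LEI)  [x≤a] = -4·4·(16²-4²-3·(32/3)²)/(6·16·100000) = 19/112500 rad
Load 2 — point force P=2 kN at a=32/5 m (b=L-a=48/5):
  θ_2 = -Pa(2L²-6Lx+3x²+a²)/(6LEI)  [x>a] = -2·(32/5)·(2·16²-6·16·(32/3)+3·(32/3)²+(32/5)²)/(6·16·100000) = 608/3515625 rad
Load 3 — triangular load w₀=7 kN/m (0→w₀ over full span):
  θ_3 = -w₀(7L⁴-30L²x²+15x⁴)/(360LEI) = -7·(7·16⁴-30·16²·(32/3)²+15·(32/3)⁴)/(360·16·100000) = 10192/3796875 rad
Superposition: θ = Σ θ_i = 1148989/379687500 rad ≈ 0.003026 rad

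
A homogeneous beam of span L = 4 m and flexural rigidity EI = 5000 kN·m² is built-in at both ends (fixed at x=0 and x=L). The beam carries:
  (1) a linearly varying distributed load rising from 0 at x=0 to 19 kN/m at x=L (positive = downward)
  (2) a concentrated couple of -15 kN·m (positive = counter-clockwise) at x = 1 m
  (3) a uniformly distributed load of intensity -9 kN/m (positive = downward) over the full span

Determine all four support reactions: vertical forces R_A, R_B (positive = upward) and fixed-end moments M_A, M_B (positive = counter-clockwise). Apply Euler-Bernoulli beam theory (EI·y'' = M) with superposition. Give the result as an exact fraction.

R_A = -1731/160 kN, M_A = 227/240 kN·m, R_B = 2051/160 kN, M_B = -631/80 kN·m

Load 1 — triangular load w₀=19 kN/m (0→w₀ over full span):
  R_A = 3w₀L/20 = 3·19·4/20 = 57/5 kN
  M_A = w₀L²/30 = 19·4²/30 = 152/15 kN·m
  R_B = 7w₀L/20 = 7·19·4/20 = 133/5 kN
  M_B = -w₀L²/20 = -19·4²/20 = -76/5 kN·m
Load 2 — applied couple M₀=-15 kN·m at a=1 m (b=L-a=3):
  R_A = 6M₀ab/L³ = 6·(-15)·1·3/4³ = -135/32 kN
  M_A = M₀b(2a-b)/L² = (-15)·3·(2·1-3)/4² = 45/16 kN·m
  R_B = -6M₀ab/L³ = -6·(-15)·1·3/4³ = 135/32 kN
  M_B = M₀a(2b-a)/L² = (-15)·1·(2·3-1)/4² = -75/16 kN·m
Load 3 — uniform load w=-9 kN/m over full span:
  R_A = wL/2 = (-9)·4/2 = -18 kN
  M_A = wL²/12 = (-9)·4²/12 = -12 kN·m
  R_B = wL/2 = (-9)·4/2 = -18 kN
  M_B = -wL²/12 = -(-9)·4²/12 = 12 kN·m
Superposition: R_A = -1731/160 kN, M_A = 227/240 kN·m, R_B = 2051/160 kN, M_B = -631/80 kN·m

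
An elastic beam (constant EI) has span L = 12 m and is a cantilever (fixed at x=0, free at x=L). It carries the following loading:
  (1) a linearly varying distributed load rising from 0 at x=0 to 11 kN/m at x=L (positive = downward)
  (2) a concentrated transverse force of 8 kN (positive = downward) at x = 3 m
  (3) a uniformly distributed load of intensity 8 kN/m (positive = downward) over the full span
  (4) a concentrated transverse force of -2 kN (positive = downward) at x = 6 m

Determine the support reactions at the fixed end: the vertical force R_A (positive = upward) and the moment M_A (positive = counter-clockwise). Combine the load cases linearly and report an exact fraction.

R_A = 168 kN, M_A = 1116 kN·m

Load 1 — triangular load w₀=11 kN/m (0→w₀ over full span):
  R_A = w₀L/2 = 11·12/2 = 66 kN
  M_A = w₀L²/3 = 11·12²/3 = 528 kN·m
Load 2 — point force P=8 kN at a=3 m (b=L-a=9):
  R_A = P = 8 kN
  M_A = Pa = 8·3 = 24 kN·m
Load 3 — uniform load w=8 kN/m over full span:
  R_A = wL = 8·12 = 96 kN
  M_A = wL²/2 = 8·12²/2 = 576 kN·m
Load 4 — point force P=-2 kN at a=6 m (b=L-a=6):
  R_A = P = (-2) = -2 kN
  M_A = Pa = (-2)·6 = -12 kN·m
Superposition: R_A = 168 kN, M_A = 1116 kN·m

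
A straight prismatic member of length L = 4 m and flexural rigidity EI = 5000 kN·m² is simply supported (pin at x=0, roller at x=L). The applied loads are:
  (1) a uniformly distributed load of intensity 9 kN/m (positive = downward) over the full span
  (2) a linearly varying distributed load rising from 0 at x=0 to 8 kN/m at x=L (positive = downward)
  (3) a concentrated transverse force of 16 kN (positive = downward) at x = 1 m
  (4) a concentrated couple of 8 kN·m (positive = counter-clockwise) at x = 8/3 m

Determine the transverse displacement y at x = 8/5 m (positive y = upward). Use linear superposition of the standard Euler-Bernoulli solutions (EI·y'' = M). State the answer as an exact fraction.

y(8/5) = -1057147/87890625 m

Load 1 — uniform load w=9 kN/m over full span:
  y_1 = -wx(L³-2Lx²+x³)/(24EI) = -9·(8/5)·(4³-2·4·(8/5)²+(8/5)³)/(24·5000) = -2232/390625 m
Load 2 — triangular load w₀=8 kN/m (0→w₀ over full span):
  y_2 = -w₀x(7L⁴-10L²x²+3x⁴)/(360LEI) = -8·(8/5)·(7·4⁴-10·4²·(8/5)²+3·(8/5)⁴)/(360·4·5000) = -73024/29296875 m
Load 3 — point force P=16 kN at a=1 m (b=L-a=3):
  y_3 = -Pa(L-x)(2Lx-a²-x²)/(6LEI)  [x>a] = -16·1·(4-(8/5))·(2·4·(8/5)-1²-(8/5)²)/(6·4·5000) = -231/78125 m
Load 4 — applied couple M₀=8 kN·m at a=8/3 m (b=L-a=4/3):
  y_4 = (M₀x³/(6L)+C₁x)/EI  [x≤a] with C₁=M₀(3b²-L²)/(6L)=-32/9 = (8·(8/5)³/(6·4)+(-32/9)·(8/5))/5000 = -608/703125 m
Superposition: y = Σ y_i = -1057147/87890625 m ≈ -0.012028 m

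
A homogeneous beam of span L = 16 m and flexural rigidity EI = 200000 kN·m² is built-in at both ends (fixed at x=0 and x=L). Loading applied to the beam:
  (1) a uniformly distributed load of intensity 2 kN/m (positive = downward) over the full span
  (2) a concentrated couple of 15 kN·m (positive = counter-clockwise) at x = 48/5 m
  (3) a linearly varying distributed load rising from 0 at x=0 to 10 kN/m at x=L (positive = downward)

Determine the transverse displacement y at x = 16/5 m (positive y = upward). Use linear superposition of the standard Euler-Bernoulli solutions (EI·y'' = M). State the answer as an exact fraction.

Load 1 — uniform load w=2 kN/m over full span:
  y_1 = -wx²(L-x)²/(24EI) = -2·(16/5)²·(16-(16/5))²/(24·200000) = -4096/5859375 m
Load 2 — applied couple M₀=15 kN·m at a=48/5 m (b=L-a=32/5):
  y_2 = (R_Ax³/6 - M_Ax²/2)/EI  [x≤a] with R_A=27/20, M_A=24/5 = ((27/20)·(16/5)³/6 - (24/5)·(16/5)²/2)/200000 = -168/1953125 m
Load 3 — triangular load w₀=10 kN/m (0→w₀ over full span):
  y_3 = -w₀x²(L-x)²(x+2L)/(120LEI) = -10·(16/5)²·(16-(16/5))²·((16/5)+2·16)/(120·16·200000) = -45056/29296875 m
Superposition: y = Σ y_i = -68056/29296875 m ≈ -0.002323 m

y(16/5) = -68056/29296875 m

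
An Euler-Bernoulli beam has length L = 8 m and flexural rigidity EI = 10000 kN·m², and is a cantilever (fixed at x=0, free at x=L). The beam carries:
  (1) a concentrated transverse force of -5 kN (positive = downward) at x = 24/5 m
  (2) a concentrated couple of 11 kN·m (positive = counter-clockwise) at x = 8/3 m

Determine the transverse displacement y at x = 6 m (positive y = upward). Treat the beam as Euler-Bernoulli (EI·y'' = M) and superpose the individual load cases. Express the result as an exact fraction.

y(6) = 5489/140625 m

Load 1 — point force P=-5 kN at a=24/5 m (b=L-a=16/5):
  y_1 = -Pa²(3x-a)/(6EI)  [x>a] = -(-5)·(24/5)²·(3·6-(24/5))/(6·10000) = 396/15625 m
Load 2 — applied couple M₀=11 kN·m at a=8/3 m (b=L-a=16/3):
  y_2 = M₀a(2x-a)/(2EI)  [x>a] = 11·(8/3)·(2·6-(8/3))/(2·10000) = 77/5625 m
Superposition: y = Σ y_i = 5489/140625 m ≈ 0.039033 m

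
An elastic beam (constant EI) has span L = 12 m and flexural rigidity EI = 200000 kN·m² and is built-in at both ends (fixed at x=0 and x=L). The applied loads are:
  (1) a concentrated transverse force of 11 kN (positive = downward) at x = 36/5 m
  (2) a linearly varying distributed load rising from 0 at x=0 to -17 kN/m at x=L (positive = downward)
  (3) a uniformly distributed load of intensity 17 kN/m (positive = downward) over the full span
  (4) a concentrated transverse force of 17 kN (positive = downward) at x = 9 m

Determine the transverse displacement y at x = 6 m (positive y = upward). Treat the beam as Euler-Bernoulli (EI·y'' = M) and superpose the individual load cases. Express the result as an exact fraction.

y(6) = -156051/50000000 m

Load 1 — point force P=11 kN at a=36/5 m (b=L-a=24/5):
  y_1 = -Pb²x²(3aL-(3a+b)x)/(6L³EI)  [x≤a] = -11·(24/5)²·6²·(3·(36/5)·12-(3·(36/5)+(24/5))·6)/(6·12³·200000) = -693/1562500 m
Load 2 — triangular load w₀=-17 kN/m (0→w₀ over full span):
  y_2 = -w₀x²(L-x)²(x+2L)/(120LEI) = -(-17)·6²·(12-6)²·(6+2·12)/(120·12·200000) = 459/200000 m
Load 3 — uniform load w=17 kN/m over full span:
  y_3 = -wx²(L-x)²/(24EI) = -17·6²·(12-6)²/(24·200000) = -459/100000 m
Load 4 — point force P=17 kN at a=9 m (b=L-a=3):
  y_4 = -Pb²x²(3aL-(3a+b)x)/(6L³EI)  [x≤a] = -17·3²·6²·(3·9·12-(3·9+3)·6)/(6·12³·200000) = -153/400000 m
Superposition: y = Σ y_i = -156051/50000000 m ≈ -0.003121 m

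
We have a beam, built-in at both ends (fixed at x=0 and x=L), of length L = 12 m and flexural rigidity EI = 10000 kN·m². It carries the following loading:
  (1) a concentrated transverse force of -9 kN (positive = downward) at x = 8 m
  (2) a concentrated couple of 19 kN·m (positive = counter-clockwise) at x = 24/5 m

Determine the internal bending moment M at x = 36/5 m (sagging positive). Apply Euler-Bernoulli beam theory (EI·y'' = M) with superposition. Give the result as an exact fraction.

Load 1 — point force P=-9 kN at a=8 m (b=L-a=4):
  M_1 = Pb²(3a+b)x/L³ - Pab²/L²  [x≤a] = (-9)·4²·(3·8+4)·(36/5)/12³ - (-9)·8·4²/12² = -44/5 kN·m
Load 2 — applied couple M₀=19 kN·m at a=24/5 m (b=L-a=36/5):
  M_2 = R_Ax - M_A - M₀  [x>a] with R_A=57/25, M_A=57/25 = (57/25)·(36/5) - (57/25) - 19 = -608/125 kN·m
Superposition: M = Σ M_i = -1708/125 kN·m ≈ -13.664000 kN·m

M(36/5) = -1708/125 kN·m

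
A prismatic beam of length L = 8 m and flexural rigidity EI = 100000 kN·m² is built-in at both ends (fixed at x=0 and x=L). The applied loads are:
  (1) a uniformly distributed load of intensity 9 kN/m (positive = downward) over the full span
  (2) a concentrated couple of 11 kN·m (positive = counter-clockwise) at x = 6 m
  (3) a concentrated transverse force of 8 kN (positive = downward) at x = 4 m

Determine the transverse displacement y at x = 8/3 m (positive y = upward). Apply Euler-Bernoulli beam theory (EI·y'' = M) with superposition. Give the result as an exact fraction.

y(8/3) = -4009/4050000 m

Load 1 — uniform load w=9 kN/m over full span:
  y_1 = -wx²(L-x)²/(24EI) = -9·(8/3)²·(8-(8/3))²/(24·100000) = -64/84375 m
Load 2 — applied couple M₀=11 kN·m at a=6 m (b=L-a=2):
  y_2 = (R_Ax³/6 - M_Ax²/2)/EI  [x≤a] with R_A=99/64, M_A=55/16 = ((99/64)·(8/3)³/6 - (55/16)·(8/3)²/2)/100000 = -11/150000 m
Load 3 — point force P=8 kN at a=4 m (b=L-a=4):
  y_3 = -Pb²x²(3aL-(3a+b)x)/(6L³EI)  [x≤a] = -8·4²·(8/3)²·(3·4·8-(3·4+4)·(8/3))/(6·8³·100000) = -8/50625 m
Superposition: y = Σ y_i = -4009/4050000 m ≈ -0.000990 m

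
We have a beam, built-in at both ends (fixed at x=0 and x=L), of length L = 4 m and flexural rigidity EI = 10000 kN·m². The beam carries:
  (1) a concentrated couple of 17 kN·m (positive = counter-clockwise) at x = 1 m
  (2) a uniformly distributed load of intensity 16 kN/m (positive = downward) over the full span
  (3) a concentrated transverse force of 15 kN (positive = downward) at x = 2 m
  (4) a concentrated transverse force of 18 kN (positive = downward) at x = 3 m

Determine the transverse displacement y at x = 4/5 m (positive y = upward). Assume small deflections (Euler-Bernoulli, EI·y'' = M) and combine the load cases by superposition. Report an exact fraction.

y(4/5) = -20779/37500000 m

Load 1 — applied couple M₀=17 kN·m at a=1 m (b=L-a=3):
  y_1 = (R_Ax³/6 - M_Ax²/2)/EI  [x≤a] with R_A=153/32, M_A=-51/16 = ((153/32)·(4/5)³/6 - (-51/16)·(4/5)²/2)/10000 = 357/2500000 m
Load 2 — uniform load w=16 kN/m over full span:
  y_2 = -wx²(L-x)²/(24EI) = -16·(4/5)²·(4-(4/5))²/(24·10000) = -512/1171875 m
Load 3 — point force P=15 kN at a=2 m (b=L-a=2):
  y_3 = -Pb²x²(3aL-(3a+b)x)/(6L³EI)  [x≤a] = -15·2²·(4/5)²·(3·2·4-(3·2+2)·(4/5))/(6·4³·10000) = -11/62500 m
Load 4 — point force P=18 kN at a=3 m (b=L-a=1):
  y_4 = -Pb²x²(3aL-(3a+b)x)/(6L³EI)  [x≤a] = -18·1²·(4/5)²·(3·3·4-(3·3+1)·(4/5))/(6·4³·10000) = -21/250000 m
Superposition: y = Σ y_i = -20779/37500000 m ≈ -0.000554 m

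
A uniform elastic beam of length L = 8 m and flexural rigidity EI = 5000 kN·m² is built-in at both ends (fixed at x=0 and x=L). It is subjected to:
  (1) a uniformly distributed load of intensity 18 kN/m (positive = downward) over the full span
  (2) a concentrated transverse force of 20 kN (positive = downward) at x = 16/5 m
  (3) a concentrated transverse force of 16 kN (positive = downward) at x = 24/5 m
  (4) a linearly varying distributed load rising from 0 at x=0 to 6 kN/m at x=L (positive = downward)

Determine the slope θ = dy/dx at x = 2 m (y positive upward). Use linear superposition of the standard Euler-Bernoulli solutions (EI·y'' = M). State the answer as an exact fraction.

Load 1 — uniform load w=18 kN/m over full span:
  θ_1 = -wx(L-x)(L-2x)/(12EI) = -18·2·(8-2)·(8-2·2)/(12·5000) = -9/625 rad
Load 2 — point force P=20 kN at a=16/5 m (b=L-a=24/5):
  θ_2 = -Pb²x(2aL-(3a+b)x)/(2L³EI)  [x≤a] = -20·(24/5)²·2·(2·(16/5)·8-(3·(16/5)+(24/5))·2)/(2·8³·5000) = -63/15625 rad
Load 3 — point force P=16 kN at a=24/5 m (b=L-a=16/5):
  θ_3 = -Pb²x(2aL-(3a+b)x)/(2L³EI)  [x≤a] = -16·(16/5)²·2·(2·(24/5)·8-(3·(24/5)+(16/5))·2)/(2·8³·5000) = -208/78125 rad
Load 4 — triangular load w₀=6 kN/m (0→w₀ over full span):
  θ_4 = -w₀(2x(L-x)(L-2x)(x+2L)+x²(L-x)²)/(120LEI) = -6·(2·2·(8-2)·(8-2·2)·(2+2·8)+2²·(8-2)²)/(120·8·5000) = -117/50000 rad
Superposition: θ = Σ θ_i = -29293/1250000 rad ≈ -0.023434 rad

θ(2) = -29293/1250000 rad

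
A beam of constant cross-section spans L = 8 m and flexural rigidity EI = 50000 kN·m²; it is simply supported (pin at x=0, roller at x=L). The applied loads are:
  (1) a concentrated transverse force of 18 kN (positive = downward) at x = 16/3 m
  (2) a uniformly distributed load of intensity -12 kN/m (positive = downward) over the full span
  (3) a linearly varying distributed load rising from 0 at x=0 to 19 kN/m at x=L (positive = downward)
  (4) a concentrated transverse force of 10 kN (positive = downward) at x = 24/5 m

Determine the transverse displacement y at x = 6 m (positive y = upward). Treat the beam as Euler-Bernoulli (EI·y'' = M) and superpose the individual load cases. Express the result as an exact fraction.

y(6) = -54439/22500000 m

Load 1 — point force P=18 kN at a=16/3 m (b=L-a=8/3):
  y_1 = -Pa(L-x)(2Lx-a²-x²)/(6LEI)  [x>a] = -18·(16/3)·(8-6)·(2·8·6-(16/3)²-6²)/(6·8·50000) = -71/28125 m
Load 2 — uniform load w=-12 kN/m over full span:
  y_2 = -wx(L³-2Lx²+x³)/(24EI) = -(-12)·6·(8³-2·8·6²+6³)/(24·50000) = 57/6250 m
Load 3 — triangular load w₀=19 kN/m (0→w₀ over full span):
  y_3 = -w₀x(7L⁴-10L²x²+3x⁴)/(360LEI) = -19·6·(7·8⁴-10·8²·6²+3·6⁴)/(360·8·50000) = -2261/300000 m
Load 4 — point force P=10 kN at a=24/5 m (b=L-a=16/5):
  y_4 = -Pa(L-x)(2Lx-a²-x²)/(6LEI)  [x>a] = -10·(24/5)·(8-6)·(2·8·6-(24/5)²-6²)/(6·8·50000) = -231/156250 m
Superposition: y = Σ y_i = -54439/22500000 m ≈ -0.002420 m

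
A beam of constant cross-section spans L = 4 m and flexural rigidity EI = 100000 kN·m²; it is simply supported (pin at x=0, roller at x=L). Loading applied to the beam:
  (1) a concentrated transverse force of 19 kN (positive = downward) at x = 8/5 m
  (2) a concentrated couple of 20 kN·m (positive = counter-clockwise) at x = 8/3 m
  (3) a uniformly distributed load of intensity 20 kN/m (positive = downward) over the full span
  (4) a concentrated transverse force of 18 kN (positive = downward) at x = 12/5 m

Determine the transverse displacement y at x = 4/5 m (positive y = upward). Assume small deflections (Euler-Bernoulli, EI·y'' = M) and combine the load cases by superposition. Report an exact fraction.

Load 1 — point force P=19 kN at a=8/5 m (b=L-a=12/5):
  y_1 = -Pbx(L²-b²-x²)/(6LEI)  [x≤a] = -19·(12/5)·(4/5)·(4²-(12/5)²-(4/5)²)/(6·4·100000) = -57/390625 m
Load 2 — applied couple M₀=20 kN·m at a=8/3 m (b=L-a=4/3):
  y_2 = (M₀x³/(6L)+C₁x)/EI  [x≤a] with C₁=M₀(3b²-L²)/(6L)=-80/9 = (20·(4/5)³/(6·4)+(-80/9)·(4/5))/100000 = -47/703125 m
Load 3 — uniform load w=20 kN/m over full span:
  y_3 = -wx(L³-2Lx²+x³)/(24EI) = -20·(4/5)·(4³-2·4·(4/5)²+(4/5)³)/(24·100000) = -464/1171875 m
Load 4 — point force P=18 kN at a=12/5 m (b=L-a=8/5):
  y_4 = -Pbx(L²-b²-x²)/(6LEI)  [x≤a] = -18·(8/5)·(4/5)·(4²-(8/5)²-(4/5)²)/(6·4·100000) = -48/390625 m
Superposition: y = Σ y_i = -2572/3515625 m ≈ -0.000732 m

y(4/5) = -2572/3515625 m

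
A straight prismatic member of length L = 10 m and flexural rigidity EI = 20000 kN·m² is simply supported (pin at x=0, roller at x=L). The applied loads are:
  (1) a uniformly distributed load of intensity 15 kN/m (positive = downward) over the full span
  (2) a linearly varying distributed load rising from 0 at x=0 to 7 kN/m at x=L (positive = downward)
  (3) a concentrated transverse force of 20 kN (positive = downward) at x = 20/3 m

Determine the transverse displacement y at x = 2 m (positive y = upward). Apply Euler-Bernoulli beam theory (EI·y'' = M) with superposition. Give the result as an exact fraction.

Load 1 — uniform load w=15 kN/m over full span:
  y_1 = -wx(L³-2Lx²+x³)/(24EI) = -15·2·(10³-2·10·2²+2³)/(24·20000) = -29/500 m
Load 2 — triangular load w₀=7 kN/m (0→w₀ over full span):
  y_2 = -w₀x(7L⁴-10L²x²+3x⁴)/(360LEI) = -7·2·(7·10⁴-10·10²·2²+3·2⁴)/(360·10·20000) = -602/46875 m
Load 3 — point force P=20 kN at a=20/3 m (b=L-a=10/3):
  y_3 = -Pbx(L²-b²-x²)/(6LEI)  [x≤a] = -20·(10/3)·2·(10²-(10/3)²-2²)/(6·10·20000) = -191/20250 m
Superposition: y = Σ y_i = -406391/5062500 m ≈ -0.080275 m

y(2) = -406391/5062500 m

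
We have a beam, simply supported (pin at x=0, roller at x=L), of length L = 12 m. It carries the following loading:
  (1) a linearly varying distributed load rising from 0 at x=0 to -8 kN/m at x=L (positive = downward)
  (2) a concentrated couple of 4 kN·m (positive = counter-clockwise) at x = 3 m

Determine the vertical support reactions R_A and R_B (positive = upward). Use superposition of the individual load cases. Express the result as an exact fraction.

R_A = -47/3 kN, R_B = -97/3 kN

Load 1 — triangular load w₀=-8 kN/m (0→w₀ over full span):
  R_A = w₀L/6 = (-8)·12/6 = -16 kN
  R_B = w₀L/3 = (-8)·12/3 = -32 kN
Load 2 — applied couple M₀=4 kN·m at a=3 m (b=L-a=9):
  R_A = M₀/L = 4/12 = 1/3 kN
  R_B = -M₀/L = -4/12 = -1/3 kN
Superposition: R_A = -47/3 kN, R_B = -97/3 kN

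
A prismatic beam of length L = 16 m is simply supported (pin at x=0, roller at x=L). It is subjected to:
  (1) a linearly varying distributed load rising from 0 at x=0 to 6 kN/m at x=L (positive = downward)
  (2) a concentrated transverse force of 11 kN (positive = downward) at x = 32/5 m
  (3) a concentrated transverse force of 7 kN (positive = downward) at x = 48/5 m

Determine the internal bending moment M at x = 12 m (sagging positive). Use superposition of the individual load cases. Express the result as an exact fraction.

Load 1 — triangular load w₀=6 kN/m (0→w₀ over full span):
  M_1 = w₀Lx/6 - w₀x³/(6L) = 6·16·12/6 - 6·12³/(6·16) = 84 kN·m
Load 2 — point force P=11 kN at a=32/5 m (b=L-a=48/5):
  M_2 = Pa(L-x)/L  [x>a] = 11·(32/5)·(16-12)/16 = 88/5 kN·m
Load 3 — point force P=7 kN at a=48/5 m (b=L-a=32/5):
  M_3 = Pa(L-x)/L  [x>a] = 7·(48/5)·(16-12)/16 = 84/5 kN·m
Superposition: M = Σ M_i = 592/5 kN·m ≈ 118.400000 kN·m

M(12) = 592/5 kN·m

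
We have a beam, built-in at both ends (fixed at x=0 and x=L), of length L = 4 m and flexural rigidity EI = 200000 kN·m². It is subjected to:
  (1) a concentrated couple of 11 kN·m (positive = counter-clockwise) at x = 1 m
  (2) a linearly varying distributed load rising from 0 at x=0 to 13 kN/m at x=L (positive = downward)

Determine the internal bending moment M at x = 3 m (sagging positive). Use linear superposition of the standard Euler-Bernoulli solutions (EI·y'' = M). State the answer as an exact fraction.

M(3) = 1049/480 kN·m

Load 1 — applied couple M₀=11 kN·m at a=1 m (b=L-a=3):
  M_1 = R_Ax - M_A - M₀  [x>a] with R_A=99/32, M_A=-33/16 = (99/32)·3 - (-33/16) - 11 = 11/32 kN·m
Load 2 — triangular load w₀=13 kN/m (0→w₀ over full span):
  M_2 = 3w₀Lx/20 - w₀L²/30 - w₀x³/(6L) = 3·13·4·3/20 - 13·4²/30 - 13·3³/(6·4) = 221/120 kN·m
Superposition: M = Σ M_i = 1049/480 kN·m ≈ 2.185417 kN·m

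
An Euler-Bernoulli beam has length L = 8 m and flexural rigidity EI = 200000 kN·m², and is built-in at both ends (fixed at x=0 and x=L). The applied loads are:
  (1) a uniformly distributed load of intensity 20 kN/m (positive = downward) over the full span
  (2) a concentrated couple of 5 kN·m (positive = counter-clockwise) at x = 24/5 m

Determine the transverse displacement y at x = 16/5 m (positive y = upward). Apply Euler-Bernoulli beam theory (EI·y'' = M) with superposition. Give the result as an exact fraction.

Load 1 — uniform load w=20 kN/m over full span:
  y_1 = -wx²(L-x)²/(24EI) = -20·(16/5)²·(8-(16/5))²/(24·200000) = -384/390625 m
Load 2 — applied couple M₀=5 kN·m at a=24/5 m (b=L-a=16/5):
  y_2 = (R_Ax³/6 - M_Ax²/2)/EI  [x≤a] with R_A=9/10, M_A=8/5 = ((9/10)·(16/5)³/6 - (8/5)·(16/5)²/2)/200000 = -32/1953125 m
Superposition: y = Σ y_i = -1952/1953125 m ≈ -0.000999 m

y(16/5) = -1952/1953125 m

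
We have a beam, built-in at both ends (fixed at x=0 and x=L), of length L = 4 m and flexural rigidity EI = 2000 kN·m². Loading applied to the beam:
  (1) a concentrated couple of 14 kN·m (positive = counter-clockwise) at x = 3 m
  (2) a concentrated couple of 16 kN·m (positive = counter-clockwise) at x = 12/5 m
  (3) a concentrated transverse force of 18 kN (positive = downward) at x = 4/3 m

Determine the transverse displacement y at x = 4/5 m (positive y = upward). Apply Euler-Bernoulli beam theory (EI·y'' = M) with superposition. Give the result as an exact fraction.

Load 1 — applied couple M₀=14 kN·m at a=3 m (b=L-a=1):
  y_1 = (R_Ax³/6 - M_Ax²/2)/EI  [x≤a] with R_A=63/16, M_A=35/8 = ((63/16)·(4/5)³/6 - (35/8)·(4/5)²/2)/2000 = -133/250000 m
Load 2 — applied couple M₀=16 kN·m at a=12/5 m (b=L-a=8/5):
  y_2 = (R_Ax³/6 - M_Ax²/2)/EI  [x≤a] with R_A=144/25, M_A=128/25 = ((144/25)·(4/5)³/6 - (128/25)·(4/5)²/2)/2000 = -224/390625 m
Load 3 — point force P=18 kN at a=4/3 m (b=L-a=8/3):
  y_3 = -Pb²x²(3aL-(3a+b)x)/(6L³EI)  [x≤a] = -18·(8/3)²·(4/5)²·(3·(4/3)·4-(3·(4/3)+(8/3))·(4/5))/(6·4³·2000) = -32/28125 m
Superposition: y = Σ y_i = -126181/56250000 m ≈ -0.002243 m

y(4/5) = -126181/56250000 m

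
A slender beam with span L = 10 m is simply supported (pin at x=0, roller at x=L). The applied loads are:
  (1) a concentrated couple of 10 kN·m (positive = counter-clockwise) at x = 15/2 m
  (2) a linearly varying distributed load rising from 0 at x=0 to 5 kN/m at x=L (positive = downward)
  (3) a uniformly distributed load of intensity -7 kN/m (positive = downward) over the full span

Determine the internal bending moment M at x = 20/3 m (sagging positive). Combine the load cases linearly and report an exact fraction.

M(20/3) = -3260/81 kN·m

Load 1 — applied couple M₀=10 kN·m at a=15/2 m (b=L-a=5/2):
  M_1 = M₀x/L  [x≤a] = 10·(20/3)/10 = 20/3 kN·m
Load 2 — triangular load w₀=5 kN/m (0→w₀ over full span):
  M_2 = w₀Lx/6 - w₀x³/(6L) = 5·10·(20/3)/6 - 5·(20/3)³/(6·10) = 2500/81 kN·m
Load 3 — uniform load w=-7 kN/m over full span:
  M_3 = wx(L-x)/2 = (-7)·(20/3)·(10-(20/3))/2 = -700/9 kN·m
Superposition: M = Σ M_i = -3260/81 kN·m ≈ -40.246914 kN·m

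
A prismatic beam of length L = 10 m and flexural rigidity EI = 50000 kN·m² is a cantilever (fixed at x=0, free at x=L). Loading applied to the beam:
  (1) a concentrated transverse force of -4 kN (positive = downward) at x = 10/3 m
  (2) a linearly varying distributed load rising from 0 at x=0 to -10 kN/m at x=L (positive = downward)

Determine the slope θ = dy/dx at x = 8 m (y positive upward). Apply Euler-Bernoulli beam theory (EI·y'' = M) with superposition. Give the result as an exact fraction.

θ(8) = 1417/56250 rad

Load 1 — point force P=-4 kN at a=10/3 m (b=L-a=20/3):
  θ_1 = -Pa²/(2EI)  [x>a] = -(-4)·(10/3)²/(2·50000) = 1/2250 rad
Load 2 — triangular load w₀=-10 kN/m (0→w₀ over full span):
  θ_2 = (w₀Lx²/4-w₀L²x/3-w₀x⁴/(24L))/EI = ((-10)·10·8²/4-(-10)·10²·8/3-(-10)·8⁴/(24·10))/50000 = 232/9375 rad
Superposition: θ = Σ θ_i = 1417/56250 rad ≈ 0.025191 rad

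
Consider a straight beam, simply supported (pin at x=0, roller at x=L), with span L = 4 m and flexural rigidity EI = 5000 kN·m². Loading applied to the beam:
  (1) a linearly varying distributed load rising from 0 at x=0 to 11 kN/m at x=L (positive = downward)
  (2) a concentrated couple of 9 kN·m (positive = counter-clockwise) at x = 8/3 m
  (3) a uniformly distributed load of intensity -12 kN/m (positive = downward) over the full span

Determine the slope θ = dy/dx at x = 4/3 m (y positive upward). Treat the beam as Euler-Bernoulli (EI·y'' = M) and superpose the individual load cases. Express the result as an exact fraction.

Load 1 — triangular load w₀=11 kN/m (0→w₀ over full span):
  θ_1 = -w₀(7L⁴-30L²x²+15x⁴)/(360LEI) = -11·(7·4⁴-30·4²·(4/3)²+15·(4/3)⁴)/(360·4·5000) = -1144/759375 rad
Load 2 — applied couple M₀=9 kN·m at a=8/3 m (b=L-a=4/3):
  θ_2 = (M₀x²/(2L)+C₁)/EI  [x≤a] with C₁=M₀(3b²-L²)/(6L)=-4 = (9·(4/3)²/(2·4)+(-4))/5000 = -1/2500 rad
Load 3 — uniform load w=-12 kN/m over full span:
  θ_3 = -w(L³-6Lx²+4x³)/(24EI) = -(-12)·(4³-6·4·(4/3)²+4·(4/3)³)/(24·5000) = 52/16875 rad
Superposition: θ = Σ θ_i = 3569/3037500 rad ≈ 0.001175 rad

θ(4/3) = 3569/3037500 rad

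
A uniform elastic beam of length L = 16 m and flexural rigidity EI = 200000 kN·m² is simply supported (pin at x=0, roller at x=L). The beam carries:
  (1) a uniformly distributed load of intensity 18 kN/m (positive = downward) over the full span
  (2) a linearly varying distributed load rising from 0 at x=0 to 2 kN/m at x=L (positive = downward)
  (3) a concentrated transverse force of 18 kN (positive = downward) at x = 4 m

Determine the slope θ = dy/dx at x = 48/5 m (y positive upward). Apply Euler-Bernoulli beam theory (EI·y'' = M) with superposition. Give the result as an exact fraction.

Load 1 — uniform load w=18 kN/m over full span:
  θ_1 = -w(L³-6Lx²+4x³)/(24EI) = -18·(16³-6·16·(48/5)²+4·(48/5)³)/(24·200000) = 1776/390625 rad
Load 2 — triangular load w₀=2 kN/m (0→w₀ over full span):
  θ_2 = -w₀(7L⁴-30L²x²+15x⁴)/(360LEI) = -2·(7·16⁴-30·16²·(48/5)²+15·(48/5)⁴)/(360·16·200000) = 3712/17578125 rad
Load 3 — point force P=18 kN at a=4 m (b=L-a=12):
  θ_3 = -Pa(2L²-6Lx+3x²+a²)/(6LEI)  [x>a] = -18·4·(2·16²-6·16·(48/5)+3·(48/5)²+4²)/(6·16·200000) = 549/1250000 rad
Superposition: θ = Σ θ_i = 1461637/281250000 rad ≈ 0.005197 rad

θ(48/5) = 1461637/281250000 rad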